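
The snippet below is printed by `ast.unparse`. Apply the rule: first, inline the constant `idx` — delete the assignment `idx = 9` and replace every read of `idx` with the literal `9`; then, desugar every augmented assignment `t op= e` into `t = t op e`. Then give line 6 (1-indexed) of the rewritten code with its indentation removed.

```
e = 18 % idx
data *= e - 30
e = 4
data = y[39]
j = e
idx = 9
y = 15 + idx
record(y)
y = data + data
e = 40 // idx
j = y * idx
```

y = 15 + 9

Transformed code:
e = 18 % 9
data = data * (e - 30)
e = 4
data = y[39]
j = e
y = 15 + 9
record(y)
y = data + data
e = 40 // 9
j = y * 9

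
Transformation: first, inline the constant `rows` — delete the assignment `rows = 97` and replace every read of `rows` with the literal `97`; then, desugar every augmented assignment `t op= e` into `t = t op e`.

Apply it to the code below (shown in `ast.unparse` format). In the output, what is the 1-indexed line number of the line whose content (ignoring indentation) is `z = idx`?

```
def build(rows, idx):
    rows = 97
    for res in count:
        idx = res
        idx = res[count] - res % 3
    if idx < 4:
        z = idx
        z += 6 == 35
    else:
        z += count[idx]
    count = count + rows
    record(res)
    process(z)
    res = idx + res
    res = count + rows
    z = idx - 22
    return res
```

Transformed code:
def build(rows, idx):
    for res in count:
        idx = res
        idx = res[count] - res % 3
    if idx < 4:
        z = idx
        z = z + (6 == 35)
    else:
        z = z + count[idx]
    count = count + 97
    record(res)
    process(z)
    res = idx + res
    res = count + 97
    z = idx - 22
    return res

6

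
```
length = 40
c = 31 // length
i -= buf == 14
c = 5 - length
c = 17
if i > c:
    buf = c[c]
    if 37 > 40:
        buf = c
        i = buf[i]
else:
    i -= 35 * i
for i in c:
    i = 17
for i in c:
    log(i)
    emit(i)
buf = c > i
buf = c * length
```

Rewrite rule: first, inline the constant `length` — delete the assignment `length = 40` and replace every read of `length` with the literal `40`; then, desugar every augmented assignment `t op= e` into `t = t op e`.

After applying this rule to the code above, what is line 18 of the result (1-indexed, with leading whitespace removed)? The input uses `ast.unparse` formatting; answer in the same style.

buf = c * 40

Transformed code:
c = 31 // 40
i = i - (buf == 14)
c = 5 - 40
c = 17
if i > c:
    buf = c[c]
    if 37 > 40:
        buf = c
        i = buf[i]
else:
    i = i - 35 * i
for i in c:
    i = 17
for i in c:
    log(i)
    emit(i)
buf = c > i
buf = c * 40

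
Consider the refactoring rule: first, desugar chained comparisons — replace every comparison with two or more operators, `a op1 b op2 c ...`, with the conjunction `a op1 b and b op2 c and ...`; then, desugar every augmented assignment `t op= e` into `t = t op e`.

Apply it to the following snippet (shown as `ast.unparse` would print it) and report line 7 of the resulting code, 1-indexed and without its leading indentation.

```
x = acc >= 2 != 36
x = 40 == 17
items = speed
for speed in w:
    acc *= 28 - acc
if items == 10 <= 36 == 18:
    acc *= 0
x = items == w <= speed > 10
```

Transformed code:
x = acc >= 2 and 2 != 36
x = 40 == 17
items = speed
for speed in w:
    acc = acc * (28 - acc)
if items == 10 and 10 <= 36 and (36 == 18):
    acc = acc * 0
x = items == w and w <= speed and (speed > 10)

acc = acc * 0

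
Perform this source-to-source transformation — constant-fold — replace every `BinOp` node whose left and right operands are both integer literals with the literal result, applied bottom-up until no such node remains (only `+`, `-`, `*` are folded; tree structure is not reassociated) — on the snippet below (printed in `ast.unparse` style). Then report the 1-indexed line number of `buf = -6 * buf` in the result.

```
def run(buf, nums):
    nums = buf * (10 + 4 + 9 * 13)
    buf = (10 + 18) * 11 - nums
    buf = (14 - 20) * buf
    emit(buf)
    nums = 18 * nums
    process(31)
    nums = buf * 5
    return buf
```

4

Transformed code:
def run(buf, nums):
    nums = buf * 131
    buf = 308 - nums
    buf = -6 * buf
    emit(buf)
    nums = 18 * nums
    process(31)
    nums = buf * 5
    return buf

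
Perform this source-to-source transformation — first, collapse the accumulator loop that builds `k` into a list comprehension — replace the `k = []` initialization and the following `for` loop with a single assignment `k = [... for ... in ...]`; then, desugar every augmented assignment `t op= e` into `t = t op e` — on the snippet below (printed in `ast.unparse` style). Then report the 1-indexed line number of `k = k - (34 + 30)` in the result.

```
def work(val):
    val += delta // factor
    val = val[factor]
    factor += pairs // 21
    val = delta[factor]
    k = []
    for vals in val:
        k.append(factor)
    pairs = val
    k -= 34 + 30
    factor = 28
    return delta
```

8

Transformed code:
def work(val):
    val = val + delta // factor
    val = val[factor]
    factor = factor + pairs // 21
    val = delta[factor]
    k = [factor for vals in val]
    pairs = val
    k = k - (34 + 30)
    factor = 28
    return delta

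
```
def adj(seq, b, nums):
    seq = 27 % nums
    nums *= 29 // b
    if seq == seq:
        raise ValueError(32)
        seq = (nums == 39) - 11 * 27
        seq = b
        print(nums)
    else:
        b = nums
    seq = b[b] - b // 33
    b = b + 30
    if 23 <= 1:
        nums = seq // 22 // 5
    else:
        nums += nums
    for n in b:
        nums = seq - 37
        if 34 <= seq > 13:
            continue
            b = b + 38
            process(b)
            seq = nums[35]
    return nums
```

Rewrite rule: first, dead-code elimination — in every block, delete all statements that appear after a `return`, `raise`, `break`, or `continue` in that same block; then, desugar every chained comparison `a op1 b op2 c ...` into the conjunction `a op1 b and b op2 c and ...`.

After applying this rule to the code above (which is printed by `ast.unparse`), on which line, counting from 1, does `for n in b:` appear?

14

Transformed code:
def adj(seq, b, nums):
    seq = 27 % nums
    nums *= 29 // b
    if seq == seq:
        raise ValueError(32)
    else:
        b = nums
    seq = b[b] - b // 33
    b = b + 30
    if 23 <= 1:
        nums = seq // 22 // 5
    else:
        nums += nums
    for n in b:
        nums = seq - 37
        if 34 <= seq and seq > 13:
            continue
    return nums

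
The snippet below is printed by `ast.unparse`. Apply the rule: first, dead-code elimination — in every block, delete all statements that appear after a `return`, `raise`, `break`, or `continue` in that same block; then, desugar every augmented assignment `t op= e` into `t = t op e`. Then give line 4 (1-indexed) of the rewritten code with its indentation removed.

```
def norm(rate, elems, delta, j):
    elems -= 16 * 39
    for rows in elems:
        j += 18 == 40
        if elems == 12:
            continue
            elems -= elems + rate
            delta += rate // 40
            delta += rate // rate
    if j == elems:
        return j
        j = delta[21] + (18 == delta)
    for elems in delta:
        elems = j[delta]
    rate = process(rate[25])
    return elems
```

Transformed code:
def norm(rate, elems, delta, j):
    elems = elems - 16 * 39
    for rows in elems:
        j = j + (18 == 40)
        if elems == 12:
            continue
    if j == elems:
        return j
    for elems in delta:
        elems = j[delta]
    rate = process(rate[25])
    return elems

j = j + (18 == 40)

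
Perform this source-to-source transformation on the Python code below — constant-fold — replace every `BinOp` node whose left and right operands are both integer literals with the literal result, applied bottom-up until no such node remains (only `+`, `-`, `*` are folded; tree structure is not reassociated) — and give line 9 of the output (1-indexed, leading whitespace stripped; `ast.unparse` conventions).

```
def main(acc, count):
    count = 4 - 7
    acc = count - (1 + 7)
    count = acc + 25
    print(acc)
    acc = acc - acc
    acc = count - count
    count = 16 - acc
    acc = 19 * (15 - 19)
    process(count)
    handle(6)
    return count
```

Transformed code:
def main(acc, count):
    count = -3
    acc = count - 8
    count = acc + 25
    print(acc)
    acc = acc - acc
    acc = count - count
    count = 16 - acc
    acc = -76
    process(count)
    handle(6)
    return count

acc = -76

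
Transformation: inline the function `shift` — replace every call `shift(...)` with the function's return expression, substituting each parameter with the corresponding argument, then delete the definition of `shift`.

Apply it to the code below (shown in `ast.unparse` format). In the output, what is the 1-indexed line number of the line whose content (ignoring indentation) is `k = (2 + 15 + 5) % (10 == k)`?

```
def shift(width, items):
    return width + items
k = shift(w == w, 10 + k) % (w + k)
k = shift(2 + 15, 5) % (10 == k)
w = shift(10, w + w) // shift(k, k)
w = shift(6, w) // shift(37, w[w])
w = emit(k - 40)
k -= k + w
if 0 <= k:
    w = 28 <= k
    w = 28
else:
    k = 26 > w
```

2

Transformed code:
k = ((w == w) + (10 + k)) % (w + k)
k = (2 + 15 + 5) % (10 == k)
w = (10 + (w + w)) // (k + k)
w = (6 + w) // (37 + w[w])
w = emit(k - 40)
k -= k + w
if 0 <= k:
    w = 28 <= k
    w = 28
else:
    k = 26 > w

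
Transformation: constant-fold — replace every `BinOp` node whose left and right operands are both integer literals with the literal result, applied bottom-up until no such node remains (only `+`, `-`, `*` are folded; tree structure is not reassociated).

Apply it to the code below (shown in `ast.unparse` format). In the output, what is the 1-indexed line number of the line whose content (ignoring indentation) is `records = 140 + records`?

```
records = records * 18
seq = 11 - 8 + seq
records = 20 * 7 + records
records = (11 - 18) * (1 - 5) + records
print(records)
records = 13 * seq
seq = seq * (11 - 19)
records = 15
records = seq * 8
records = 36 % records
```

Transformed code:
records = records * 18
seq = 3 + seq
records = 140 + records
records = 28 + records
print(records)
records = 13 * seq
seq = seq * -8
records = 15
records = seq * 8
records = 36 % records

3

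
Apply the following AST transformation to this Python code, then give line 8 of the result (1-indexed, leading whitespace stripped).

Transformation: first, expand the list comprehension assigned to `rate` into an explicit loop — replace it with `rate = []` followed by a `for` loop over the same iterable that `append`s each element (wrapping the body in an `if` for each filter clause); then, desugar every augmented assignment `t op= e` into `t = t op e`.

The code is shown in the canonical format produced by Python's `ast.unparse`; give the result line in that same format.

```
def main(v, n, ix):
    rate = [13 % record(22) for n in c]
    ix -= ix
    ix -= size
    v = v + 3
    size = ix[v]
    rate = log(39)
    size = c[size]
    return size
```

Transformed code:
def main(v, n, ix):
    rate = []
    for n in c:
        rate.append(13 % record(22))
    ix = ix - ix
    ix = ix - size
    v = v + 3
    size = ix[v]
    rate = log(39)
    size = c[size]
    return size

size = ix[v]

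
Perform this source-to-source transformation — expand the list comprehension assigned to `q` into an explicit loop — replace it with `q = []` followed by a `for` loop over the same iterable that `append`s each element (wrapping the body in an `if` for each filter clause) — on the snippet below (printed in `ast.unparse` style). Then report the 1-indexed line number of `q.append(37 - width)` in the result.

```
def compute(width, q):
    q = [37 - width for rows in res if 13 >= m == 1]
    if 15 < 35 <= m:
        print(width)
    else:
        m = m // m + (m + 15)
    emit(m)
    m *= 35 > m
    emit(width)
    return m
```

Transformed code:
def compute(width, q):
    q = []
    for rows in res:
        if 13 >= m == 1:
            q.append(37 - width)
    if 15 < 35 <= m:
        print(width)
    else:
        m = m // m + (m + 15)
    emit(m)
    m *= 35 > m
    emit(width)
    return m

5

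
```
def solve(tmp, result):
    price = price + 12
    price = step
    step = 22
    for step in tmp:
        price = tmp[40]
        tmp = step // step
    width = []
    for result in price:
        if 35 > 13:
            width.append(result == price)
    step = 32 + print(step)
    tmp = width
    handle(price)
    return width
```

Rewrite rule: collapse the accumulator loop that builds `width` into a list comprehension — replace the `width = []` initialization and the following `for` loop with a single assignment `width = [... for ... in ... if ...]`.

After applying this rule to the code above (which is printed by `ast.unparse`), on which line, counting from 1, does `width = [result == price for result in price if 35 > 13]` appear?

Transformed code:
def solve(tmp, result):
    price = price + 12
    price = step
    step = 22
    for step in tmp:
        price = tmp[40]
        tmp = step // step
    width = [result == price for result in price if 35 > 13]
    step = 32 + print(step)
    tmp = width
    handle(price)
    return width

8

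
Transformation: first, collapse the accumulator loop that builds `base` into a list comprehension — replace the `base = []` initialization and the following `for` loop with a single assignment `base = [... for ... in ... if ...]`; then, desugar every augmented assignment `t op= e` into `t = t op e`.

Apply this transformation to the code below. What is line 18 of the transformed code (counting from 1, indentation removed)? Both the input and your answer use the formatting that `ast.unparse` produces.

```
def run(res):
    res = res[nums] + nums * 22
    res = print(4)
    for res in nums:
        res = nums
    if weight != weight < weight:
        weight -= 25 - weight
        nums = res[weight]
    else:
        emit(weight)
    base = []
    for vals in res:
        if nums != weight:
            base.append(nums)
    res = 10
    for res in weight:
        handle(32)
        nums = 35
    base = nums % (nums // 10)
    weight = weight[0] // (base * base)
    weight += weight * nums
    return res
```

Transformed code:
def run(res):
    res = res[nums] + nums * 22
    res = print(4)
    for res in nums:
        res = nums
    if weight != weight < weight:
        weight = weight - (25 - weight)
        nums = res[weight]
    else:
        emit(weight)
    base = [nums for vals in res if nums != weight]
    res = 10
    for res in weight:
        handle(32)
        nums = 35
    base = nums % (nums // 10)
    weight = weight[0] // (base * base)
    weight = weight + weight * nums
    return res

weight = weight + weight * nums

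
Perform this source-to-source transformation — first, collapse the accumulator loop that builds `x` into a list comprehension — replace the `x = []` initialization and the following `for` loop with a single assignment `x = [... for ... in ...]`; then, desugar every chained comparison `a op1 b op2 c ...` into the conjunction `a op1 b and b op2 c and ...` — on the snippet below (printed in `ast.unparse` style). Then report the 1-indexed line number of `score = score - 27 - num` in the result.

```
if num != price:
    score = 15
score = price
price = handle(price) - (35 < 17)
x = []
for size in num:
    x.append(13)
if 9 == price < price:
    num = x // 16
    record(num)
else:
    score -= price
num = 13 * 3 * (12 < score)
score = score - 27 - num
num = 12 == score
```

Transformed code:
if num != price:
    score = 15
score = price
price = handle(price) - (35 < 17)
x = [13 for size in num]
if 9 == price and price < price:
    num = x // 16
    record(num)
else:
    score -= price
num = 13 * 3 * (12 < score)
score = score - 27 - num
num = 12 == score

12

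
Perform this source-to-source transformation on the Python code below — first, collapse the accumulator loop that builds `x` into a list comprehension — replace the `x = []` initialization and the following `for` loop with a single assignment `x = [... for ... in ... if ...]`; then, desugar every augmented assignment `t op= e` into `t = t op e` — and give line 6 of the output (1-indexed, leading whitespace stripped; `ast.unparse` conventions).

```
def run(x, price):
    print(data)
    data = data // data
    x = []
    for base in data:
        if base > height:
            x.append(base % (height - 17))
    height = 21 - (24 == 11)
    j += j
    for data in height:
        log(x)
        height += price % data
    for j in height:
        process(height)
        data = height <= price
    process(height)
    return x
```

Transformed code:
def run(x, price):
    print(data)
    data = data // data
    x = [base % (height - 17) for base in data if base > height]
    height = 21 - (24 == 11)
    j = j + j
    for data in height:
        log(x)
        height = height + price % data
    for j in height:
        process(height)
        data = height <= price
    process(height)
    return x

j = j + j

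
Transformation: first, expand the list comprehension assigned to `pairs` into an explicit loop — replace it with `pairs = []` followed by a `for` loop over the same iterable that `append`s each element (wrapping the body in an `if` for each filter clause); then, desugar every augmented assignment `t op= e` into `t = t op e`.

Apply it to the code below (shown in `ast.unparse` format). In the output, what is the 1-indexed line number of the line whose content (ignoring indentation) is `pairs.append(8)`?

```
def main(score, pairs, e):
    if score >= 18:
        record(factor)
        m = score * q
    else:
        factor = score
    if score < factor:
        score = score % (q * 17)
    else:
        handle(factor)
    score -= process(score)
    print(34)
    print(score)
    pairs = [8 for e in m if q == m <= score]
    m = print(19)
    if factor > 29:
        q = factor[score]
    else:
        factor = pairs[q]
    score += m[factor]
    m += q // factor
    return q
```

Transformed code:
def main(score, pairs, e):
    if score >= 18:
        record(factor)
        m = score * q
    else:
        factor = score
    if score < factor:
        score = score % (q * 17)
    else:
        handle(factor)
    score = score - process(score)
    print(34)
    print(score)
    pairs = []
    for e in m:
        if q == m <= score:
            pairs.append(8)
    m = print(19)
    if factor > 29:
        q = factor[score]
    else:
        factor = pairs[q]
    score = score + m[factor]
    m = m + q // factor
    return q

17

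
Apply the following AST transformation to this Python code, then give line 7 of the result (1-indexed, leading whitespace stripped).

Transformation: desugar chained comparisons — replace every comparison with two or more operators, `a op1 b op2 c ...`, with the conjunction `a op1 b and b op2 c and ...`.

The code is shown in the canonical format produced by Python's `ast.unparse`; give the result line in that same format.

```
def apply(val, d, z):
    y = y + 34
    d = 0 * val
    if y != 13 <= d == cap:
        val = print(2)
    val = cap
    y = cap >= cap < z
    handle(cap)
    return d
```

Transformed code:
def apply(val, d, z):
    y = y + 34
    d = 0 * val
    if y != 13 and 13 <= d and (d == cap):
        val = print(2)
    val = cap
    y = cap >= cap and cap < z
    handle(cap)
    return d

y = cap >= cap and cap < z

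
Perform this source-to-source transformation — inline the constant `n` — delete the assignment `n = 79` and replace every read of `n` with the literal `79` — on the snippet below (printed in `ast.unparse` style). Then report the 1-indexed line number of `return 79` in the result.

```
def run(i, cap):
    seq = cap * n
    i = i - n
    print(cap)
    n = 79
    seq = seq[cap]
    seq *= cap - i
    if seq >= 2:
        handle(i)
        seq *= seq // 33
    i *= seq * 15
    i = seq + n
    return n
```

12

Transformed code:
def run(i, cap):
    seq = cap * 79
    i = i - 79
    print(cap)
    seq = seq[cap]
    seq *= cap - i
    if seq >= 2:
        handle(i)
        seq *= seq // 33
    i *= seq * 15
    i = seq + 79
    return 79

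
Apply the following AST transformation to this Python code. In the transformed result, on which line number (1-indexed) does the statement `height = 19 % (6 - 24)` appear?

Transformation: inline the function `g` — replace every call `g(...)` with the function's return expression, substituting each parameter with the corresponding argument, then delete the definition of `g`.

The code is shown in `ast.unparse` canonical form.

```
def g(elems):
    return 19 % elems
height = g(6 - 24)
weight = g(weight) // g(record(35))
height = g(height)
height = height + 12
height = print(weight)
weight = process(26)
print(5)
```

Transformed code:
height = 19 % (6 - 24)
weight = 19 % weight // (19 % record(35))
height = 19 % height
height = height + 12
height = print(weight)
weight = process(26)
print(5)

1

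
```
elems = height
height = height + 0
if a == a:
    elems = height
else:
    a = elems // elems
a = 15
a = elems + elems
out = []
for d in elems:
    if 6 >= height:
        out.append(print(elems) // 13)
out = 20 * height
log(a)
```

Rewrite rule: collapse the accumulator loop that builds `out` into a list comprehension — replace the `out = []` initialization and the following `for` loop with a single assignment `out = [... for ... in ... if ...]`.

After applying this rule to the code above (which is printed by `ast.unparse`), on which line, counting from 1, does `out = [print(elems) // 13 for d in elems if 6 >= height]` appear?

9

Transformed code:
elems = height
height = height + 0
if a == a:
    elems = height
else:
    a = elems // elems
a = 15
a = elems + elems
out = [print(elems) // 13 for d in elems if 6 >= height]
out = 20 * height
log(a)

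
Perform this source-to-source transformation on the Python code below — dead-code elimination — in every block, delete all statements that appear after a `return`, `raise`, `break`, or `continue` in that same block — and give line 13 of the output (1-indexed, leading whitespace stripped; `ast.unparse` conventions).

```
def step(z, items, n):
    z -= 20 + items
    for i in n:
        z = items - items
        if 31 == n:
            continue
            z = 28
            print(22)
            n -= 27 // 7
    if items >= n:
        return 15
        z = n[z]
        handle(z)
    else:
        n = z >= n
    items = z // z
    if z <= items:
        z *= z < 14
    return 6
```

z *= z < 14

Transformed code:
def step(z, items, n):
    z -= 20 + items
    for i in n:
        z = items - items
        if 31 == n:
            continue
    if items >= n:
        return 15
    else:
        n = z >= n
    items = z // z
    if z <= items:
        z *= z < 14
    return 6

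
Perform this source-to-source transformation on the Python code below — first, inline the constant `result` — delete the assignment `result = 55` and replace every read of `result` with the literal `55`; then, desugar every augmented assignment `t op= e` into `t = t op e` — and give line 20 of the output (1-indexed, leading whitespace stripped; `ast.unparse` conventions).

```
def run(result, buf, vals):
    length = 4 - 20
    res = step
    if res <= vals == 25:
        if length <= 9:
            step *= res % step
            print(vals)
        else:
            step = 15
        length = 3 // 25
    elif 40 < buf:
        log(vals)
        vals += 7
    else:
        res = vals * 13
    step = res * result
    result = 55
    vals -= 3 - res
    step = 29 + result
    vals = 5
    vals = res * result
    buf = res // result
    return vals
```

Transformed code:
def run(result, buf, vals):
    length = 4 - 20
    res = step
    if res <= vals == 25:
        if length <= 9:
            step = step * (res % step)
            print(vals)
        else:
            step = 15
        length = 3 // 25
    elif 40 < buf:
        log(vals)
        vals = vals + 7
    else:
        res = vals * 13
    step = res * 55
    vals = vals - (3 - res)
    step = 29 + 55
    vals = 5
    vals = res * 55
    buf = res // 55
    return vals

vals = res * 55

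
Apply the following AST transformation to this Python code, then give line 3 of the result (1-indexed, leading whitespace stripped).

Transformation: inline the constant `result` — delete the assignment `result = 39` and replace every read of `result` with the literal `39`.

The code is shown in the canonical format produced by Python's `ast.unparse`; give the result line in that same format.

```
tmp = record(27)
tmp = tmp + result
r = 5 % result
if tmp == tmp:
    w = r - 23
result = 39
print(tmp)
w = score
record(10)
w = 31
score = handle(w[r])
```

r = 5 % 39

Transformed code:
tmp = record(27)
tmp = tmp + 39
r = 5 % 39
if tmp == tmp:
    w = r - 23
print(tmp)
w = score
record(10)
w = 31
score = handle(w[r])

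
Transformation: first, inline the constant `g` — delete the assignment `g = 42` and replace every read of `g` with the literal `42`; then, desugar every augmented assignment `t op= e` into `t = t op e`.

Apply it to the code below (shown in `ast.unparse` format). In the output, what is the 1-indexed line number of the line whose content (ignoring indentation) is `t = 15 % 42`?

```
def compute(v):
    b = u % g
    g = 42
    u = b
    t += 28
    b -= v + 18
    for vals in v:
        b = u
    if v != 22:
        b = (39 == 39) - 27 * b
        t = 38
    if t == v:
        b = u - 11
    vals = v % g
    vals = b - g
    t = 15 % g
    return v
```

Transformed code:
def compute(v):
    b = u % 42
    u = b
    t = t + 28
    b = b - (v + 18)
    for vals in v:
        b = u
    if v != 22:
        b = (39 == 39) - 27 * b
        t = 38
    if t == v:
        b = u - 11
    vals = v % 42
    vals = b - 42
    t = 15 % 42
    return v

15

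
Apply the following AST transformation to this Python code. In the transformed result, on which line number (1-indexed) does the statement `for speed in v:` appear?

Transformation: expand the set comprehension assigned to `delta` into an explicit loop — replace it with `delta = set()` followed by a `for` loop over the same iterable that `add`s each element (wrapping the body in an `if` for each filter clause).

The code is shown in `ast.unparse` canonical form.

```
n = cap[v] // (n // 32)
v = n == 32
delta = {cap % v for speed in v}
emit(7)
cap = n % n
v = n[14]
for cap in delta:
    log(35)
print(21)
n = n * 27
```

4

Transformed code:
n = cap[v] // (n // 32)
v = n == 32
delta = set()
for speed in v:
    delta.add(cap % v)
emit(7)
cap = n % n
v = n[14]
for cap in delta:
    log(35)
print(21)
n = n * 27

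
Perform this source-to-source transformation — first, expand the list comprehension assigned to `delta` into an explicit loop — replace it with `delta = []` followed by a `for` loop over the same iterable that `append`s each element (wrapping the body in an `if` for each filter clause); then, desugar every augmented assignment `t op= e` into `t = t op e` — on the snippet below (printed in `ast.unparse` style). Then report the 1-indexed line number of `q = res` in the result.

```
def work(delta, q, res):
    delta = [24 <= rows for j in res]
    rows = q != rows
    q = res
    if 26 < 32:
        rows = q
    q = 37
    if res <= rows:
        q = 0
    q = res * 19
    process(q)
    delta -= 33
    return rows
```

Transformed code:
def work(delta, q, res):
    delta = []
    for j in res:
        delta.append(24 <= rows)
    rows = q != rows
    q = res
    if 26 < 32:
        rows = q
    q = 37
    if res <= rows:
        q = 0
    q = res * 19
    process(q)
    delta = delta - 33
    return rows

6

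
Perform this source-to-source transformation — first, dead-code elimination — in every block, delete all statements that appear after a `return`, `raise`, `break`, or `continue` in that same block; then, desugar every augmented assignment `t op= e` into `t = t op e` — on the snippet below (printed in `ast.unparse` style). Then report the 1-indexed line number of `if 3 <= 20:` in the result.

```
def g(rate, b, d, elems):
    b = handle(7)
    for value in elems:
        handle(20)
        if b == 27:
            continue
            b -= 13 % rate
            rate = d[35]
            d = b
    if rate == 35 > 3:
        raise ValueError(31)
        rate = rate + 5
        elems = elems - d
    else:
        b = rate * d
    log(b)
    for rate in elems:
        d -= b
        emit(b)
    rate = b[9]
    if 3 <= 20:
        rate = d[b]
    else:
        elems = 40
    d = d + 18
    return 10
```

16

Transformed code:
def g(rate, b, d, elems):
    b = handle(7)
    for value in elems:
        handle(20)
        if b == 27:
            continue
    if rate == 35 > 3:
        raise ValueError(31)
    else:
        b = rate * d
    log(b)
    for rate in elems:
        d = d - b
        emit(b)
    rate = b[9]
    if 3 <= 20:
        rate = d[b]
    else:
        elems = 40
    d = d + 18
    return 10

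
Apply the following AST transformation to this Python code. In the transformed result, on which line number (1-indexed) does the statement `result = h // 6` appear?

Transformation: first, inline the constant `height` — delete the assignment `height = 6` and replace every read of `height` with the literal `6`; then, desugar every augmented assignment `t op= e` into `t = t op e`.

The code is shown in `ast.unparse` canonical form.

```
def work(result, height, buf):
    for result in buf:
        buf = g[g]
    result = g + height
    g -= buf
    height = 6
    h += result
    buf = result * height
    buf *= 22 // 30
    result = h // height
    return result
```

Transformed code:
def work(result, height, buf):
    for result in buf:
        buf = g[g]
    result = g + 6
    g = g - buf
    h = h + result
    buf = result * 6
    buf = buf * (22 // 30)
    result = h // 6
    return result

9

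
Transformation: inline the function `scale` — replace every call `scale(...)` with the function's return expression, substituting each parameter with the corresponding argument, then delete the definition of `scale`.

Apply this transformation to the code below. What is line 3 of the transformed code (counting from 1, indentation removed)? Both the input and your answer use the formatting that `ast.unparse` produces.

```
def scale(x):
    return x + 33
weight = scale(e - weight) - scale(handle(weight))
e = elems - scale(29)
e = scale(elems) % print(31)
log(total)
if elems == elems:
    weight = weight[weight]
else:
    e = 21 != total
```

e = (elems + 33) % print(31)

Transformed code:
weight = e - weight + 33 - (handle(weight) + 33)
e = elems - (29 + 33)
e = (elems + 33) % print(31)
log(total)
if elems == elems:
    weight = weight[weight]
else:
    e = 21 != total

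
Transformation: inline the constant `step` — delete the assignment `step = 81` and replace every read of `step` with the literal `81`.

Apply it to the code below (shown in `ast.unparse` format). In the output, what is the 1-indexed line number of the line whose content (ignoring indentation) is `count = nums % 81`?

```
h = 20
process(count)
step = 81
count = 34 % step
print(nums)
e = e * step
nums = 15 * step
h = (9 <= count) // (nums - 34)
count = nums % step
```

Transformed code:
h = 20
process(count)
count = 34 % 81
print(nums)
e = e * 81
nums = 15 * 81
h = (9 <= count) // (nums - 34)
count = nums % 81

8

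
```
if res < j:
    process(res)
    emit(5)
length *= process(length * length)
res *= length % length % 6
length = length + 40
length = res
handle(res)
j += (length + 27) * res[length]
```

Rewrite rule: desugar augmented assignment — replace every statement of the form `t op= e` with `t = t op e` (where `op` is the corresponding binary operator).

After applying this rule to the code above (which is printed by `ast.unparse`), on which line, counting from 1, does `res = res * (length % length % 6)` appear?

5

Transformed code:
if res < j:
    process(res)
    emit(5)
length = length * process(length * length)
res = res * (length % length % 6)
length = length + 40
length = res
handle(res)
j = j + (length + 27) * res[length]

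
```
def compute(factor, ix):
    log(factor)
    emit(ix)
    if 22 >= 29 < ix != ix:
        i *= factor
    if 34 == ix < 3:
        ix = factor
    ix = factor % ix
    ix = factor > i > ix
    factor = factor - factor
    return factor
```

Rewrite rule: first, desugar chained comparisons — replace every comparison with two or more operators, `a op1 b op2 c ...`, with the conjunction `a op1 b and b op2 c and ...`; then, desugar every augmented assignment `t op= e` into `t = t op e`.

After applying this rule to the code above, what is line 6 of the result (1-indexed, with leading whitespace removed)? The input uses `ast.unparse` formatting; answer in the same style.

Transformed code:
def compute(factor, ix):
    log(factor)
    emit(ix)
    if 22 >= 29 and 29 < ix and (ix != ix):
        i = i * factor
    if 34 == ix and ix < 3:
        ix = factor
    ix = factor % ix
    ix = factor > i and i > ix
    factor = factor - factor
    return factor

if 34 == ix and ix < 3:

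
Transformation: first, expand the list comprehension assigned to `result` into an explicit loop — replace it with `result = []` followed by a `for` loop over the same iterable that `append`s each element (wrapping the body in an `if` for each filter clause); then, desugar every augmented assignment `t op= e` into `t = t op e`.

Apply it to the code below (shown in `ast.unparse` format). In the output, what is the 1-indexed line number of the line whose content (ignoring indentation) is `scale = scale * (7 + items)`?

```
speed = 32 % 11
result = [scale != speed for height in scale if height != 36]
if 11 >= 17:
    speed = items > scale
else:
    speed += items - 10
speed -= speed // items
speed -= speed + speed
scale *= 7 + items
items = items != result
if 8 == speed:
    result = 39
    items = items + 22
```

12

Transformed code:
speed = 32 % 11
result = []
for height in scale:
    if height != 36:
        result.append(scale != speed)
if 11 >= 17:
    speed = items > scale
else:
    speed = speed + (items - 10)
speed = speed - speed // items
speed = speed - (speed + speed)
scale = scale * (7 + items)
items = items != result
if 8 == speed:
    result = 39
    items = items + 22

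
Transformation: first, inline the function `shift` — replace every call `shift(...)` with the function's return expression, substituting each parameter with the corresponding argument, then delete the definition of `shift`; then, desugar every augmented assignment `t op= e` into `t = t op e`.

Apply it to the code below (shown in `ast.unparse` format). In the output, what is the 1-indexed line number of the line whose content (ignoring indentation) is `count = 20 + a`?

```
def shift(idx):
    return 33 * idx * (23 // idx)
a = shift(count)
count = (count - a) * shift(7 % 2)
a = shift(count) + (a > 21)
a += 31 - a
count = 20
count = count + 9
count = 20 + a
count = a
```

7

Transformed code:
a = 33 * count * (23 // count)
count = (count - a) * (33 * (7 % 2) * (23 // (7 % 2)))
a = 33 * count * (23 // count) + (a > 21)
a = a + (31 - a)
count = 20
count = count + 9
count = 20 + a
count = a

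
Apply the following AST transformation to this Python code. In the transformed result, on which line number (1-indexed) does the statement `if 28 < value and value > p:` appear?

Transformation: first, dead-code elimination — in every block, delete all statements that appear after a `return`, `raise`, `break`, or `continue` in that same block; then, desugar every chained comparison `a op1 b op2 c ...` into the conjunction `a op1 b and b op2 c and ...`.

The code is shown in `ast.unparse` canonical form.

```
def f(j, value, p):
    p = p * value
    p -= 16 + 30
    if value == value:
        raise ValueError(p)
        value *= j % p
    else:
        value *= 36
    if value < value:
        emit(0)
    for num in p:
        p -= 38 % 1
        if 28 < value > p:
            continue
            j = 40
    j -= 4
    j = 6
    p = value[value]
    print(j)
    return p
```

12

Transformed code:
def f(j, value, p):
    p = p * value
    p -= 16 + 30
    if value == value:
        raise ValueError(p)
    else:
        value *= 36
    if value < value:
        emit(0)
    for num in p:
        p -= 38 % 1
        if 28 < value and value > p:
            continue
    j -= 4
    j = 6
    p = value[value]
    print(j)
    return p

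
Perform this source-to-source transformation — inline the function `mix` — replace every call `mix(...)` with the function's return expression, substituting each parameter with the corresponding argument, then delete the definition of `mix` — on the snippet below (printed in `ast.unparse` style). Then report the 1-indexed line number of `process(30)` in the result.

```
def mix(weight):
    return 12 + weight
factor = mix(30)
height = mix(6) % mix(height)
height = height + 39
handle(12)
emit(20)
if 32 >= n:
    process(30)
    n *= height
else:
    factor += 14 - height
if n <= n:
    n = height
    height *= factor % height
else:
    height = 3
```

7

Transformed code:
factor = 12 + 30
height = (12 + 6) % (12 + height)
height = height + 39
handle(12)
emit(20)
if 32 >= n:
    process(30)
    n *= height
else:
    factor += 14 - height
if n <= n:
    n = height
    height *= factor % height
else:
    height = 3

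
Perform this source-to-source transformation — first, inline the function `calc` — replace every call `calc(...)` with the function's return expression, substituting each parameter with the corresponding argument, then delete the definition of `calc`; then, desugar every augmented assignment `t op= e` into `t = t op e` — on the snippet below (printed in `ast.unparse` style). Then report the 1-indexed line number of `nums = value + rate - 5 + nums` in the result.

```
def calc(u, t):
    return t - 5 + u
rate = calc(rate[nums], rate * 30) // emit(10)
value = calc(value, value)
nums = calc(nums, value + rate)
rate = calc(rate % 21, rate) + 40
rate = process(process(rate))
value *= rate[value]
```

Transformed code:
rate = (rate * 30 - 5 + rate[nums]) // emit(10)
value = value - 5 + value
nums = value + rate - 5 + nums
rate = rate - 5 + rate % 21 + 40
rate = process(process(rate))
value = value * rate[value]

3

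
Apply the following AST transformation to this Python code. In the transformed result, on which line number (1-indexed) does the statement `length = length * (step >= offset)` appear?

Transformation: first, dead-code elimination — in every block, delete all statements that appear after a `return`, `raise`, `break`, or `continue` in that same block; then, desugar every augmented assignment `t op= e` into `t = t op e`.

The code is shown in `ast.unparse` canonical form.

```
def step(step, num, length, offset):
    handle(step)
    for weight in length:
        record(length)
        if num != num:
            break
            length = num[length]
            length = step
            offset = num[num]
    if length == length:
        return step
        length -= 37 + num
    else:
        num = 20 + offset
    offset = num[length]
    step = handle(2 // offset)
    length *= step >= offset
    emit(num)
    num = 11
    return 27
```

Transformed code:
def step(step, num, length, offset):
    handle(step)
    for weight in length:
        record(length)
        if num != num:
            break
    if length == length:
        return step
    else:
        num = 20 + offset
    offset = num[length]
    step = handle(2 // offset)
    length = length * (step >= offset)
    emit(num)
    num = 11
    return 27

13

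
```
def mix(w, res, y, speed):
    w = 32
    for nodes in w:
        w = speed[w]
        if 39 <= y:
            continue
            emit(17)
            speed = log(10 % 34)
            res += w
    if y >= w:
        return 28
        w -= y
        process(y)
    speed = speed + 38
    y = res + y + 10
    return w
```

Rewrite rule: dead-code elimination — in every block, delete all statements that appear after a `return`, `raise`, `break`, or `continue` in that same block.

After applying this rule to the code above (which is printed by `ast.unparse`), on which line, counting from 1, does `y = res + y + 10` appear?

10

Transformed code:
def mix(w, res, y, speed):
    w = 32
    for nodes in w:
        w = speed[w]
        if 39 <= y:
            continue
    if y >= w:
        return 28
    speed = speed + 38
    y = res + y + 10
    return w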